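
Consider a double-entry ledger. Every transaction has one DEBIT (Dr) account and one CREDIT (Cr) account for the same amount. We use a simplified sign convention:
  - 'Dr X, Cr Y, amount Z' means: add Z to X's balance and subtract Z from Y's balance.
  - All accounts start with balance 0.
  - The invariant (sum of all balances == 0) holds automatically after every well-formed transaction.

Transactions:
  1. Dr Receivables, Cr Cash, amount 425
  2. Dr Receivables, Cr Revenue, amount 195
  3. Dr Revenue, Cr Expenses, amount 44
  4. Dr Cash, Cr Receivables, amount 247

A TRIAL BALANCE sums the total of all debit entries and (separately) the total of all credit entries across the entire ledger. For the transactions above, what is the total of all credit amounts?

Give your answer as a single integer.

Answer: 911

Derivation:
Txn 1: credit+=425
Txn 2: credit+=195
Txn 3: credit+=44
Txn 4: credit+=247
Total credits = 911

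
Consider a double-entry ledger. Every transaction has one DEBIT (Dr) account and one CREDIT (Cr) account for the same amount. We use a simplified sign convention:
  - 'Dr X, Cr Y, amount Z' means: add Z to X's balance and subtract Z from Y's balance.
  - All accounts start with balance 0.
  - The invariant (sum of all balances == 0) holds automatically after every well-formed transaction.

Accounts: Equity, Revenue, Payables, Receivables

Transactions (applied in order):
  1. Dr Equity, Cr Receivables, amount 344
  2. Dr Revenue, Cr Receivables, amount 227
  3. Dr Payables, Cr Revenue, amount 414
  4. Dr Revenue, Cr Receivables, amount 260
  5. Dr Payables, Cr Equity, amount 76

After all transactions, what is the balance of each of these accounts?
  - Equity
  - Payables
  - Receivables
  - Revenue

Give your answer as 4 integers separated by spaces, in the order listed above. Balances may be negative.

Answer: 268 490 -831 73

Derivation:
After txn 1 (Dr Equity, Cr Receivables, amount 344): Equity=344 Receivables=-344
After txn 2 (Dr Revenue, Cr Receivables, amount 227): Equity=344 Receivables=-571 Revenue=227
After txn 3 (Dr Payables, Cr Revenue, amount 414): Equity=344 Payables=414 Receivables=-571 Revenue=-187
After txn 4 (Dr Revenue, Cr Receivables, amount 260): Equity=344 Payables=414 Receivables=-831 Revenue=73
After txn 5 (Dr Payables, Cr Equity, amount 76): Equity=268 Payables=490 Receivables=-831 Revenue=73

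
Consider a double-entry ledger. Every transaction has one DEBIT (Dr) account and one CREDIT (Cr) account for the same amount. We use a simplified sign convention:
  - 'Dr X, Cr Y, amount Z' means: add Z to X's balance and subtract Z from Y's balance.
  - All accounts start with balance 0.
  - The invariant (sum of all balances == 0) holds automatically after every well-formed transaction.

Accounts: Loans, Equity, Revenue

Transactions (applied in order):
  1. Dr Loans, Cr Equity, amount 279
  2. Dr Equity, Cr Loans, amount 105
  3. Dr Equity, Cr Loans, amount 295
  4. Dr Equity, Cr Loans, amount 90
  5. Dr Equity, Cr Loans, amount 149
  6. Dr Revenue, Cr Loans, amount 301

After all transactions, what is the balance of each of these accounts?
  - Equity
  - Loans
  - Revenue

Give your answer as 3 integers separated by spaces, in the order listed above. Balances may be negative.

After txn 1 (Dr Loans, Cr Equity, amount 279): Equity=-279 Loans=279
After txn 2 (Dr Equity, Cr Loans, amount 105): Equity=-174 Loans=174
After txn 3 (Dr Equity, Cr Loans, amount 295): Equity=121 Loans=-121
After txn 4 (Dr Equity, Cr Loans, amount 90): Equity=211 Loans=-211
After txn 5 (Dr Equity, Cr Loans, amount 149): Equity=360 Loans=-360
After txn 6 (Dr Revenue, Cr Loans, amount 301): Equity=360 Loans=-661 Revenue=301

Answer: 360 -661 301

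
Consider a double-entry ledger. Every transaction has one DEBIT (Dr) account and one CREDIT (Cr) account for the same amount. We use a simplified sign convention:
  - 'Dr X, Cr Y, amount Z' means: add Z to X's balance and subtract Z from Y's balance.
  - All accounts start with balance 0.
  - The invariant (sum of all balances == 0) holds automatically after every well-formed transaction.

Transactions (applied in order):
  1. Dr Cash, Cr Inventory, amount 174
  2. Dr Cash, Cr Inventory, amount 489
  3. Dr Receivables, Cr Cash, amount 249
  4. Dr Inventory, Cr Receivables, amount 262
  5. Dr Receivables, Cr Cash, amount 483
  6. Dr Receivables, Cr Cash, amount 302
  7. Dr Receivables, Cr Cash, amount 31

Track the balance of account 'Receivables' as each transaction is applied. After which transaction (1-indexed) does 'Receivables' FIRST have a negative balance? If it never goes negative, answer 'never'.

Answer: 4

Derivation:
After txn 1: Receivables=0
After txn 2: Receivables=0
After txn 3: Receivables=249
After txn 4: Receivables=-13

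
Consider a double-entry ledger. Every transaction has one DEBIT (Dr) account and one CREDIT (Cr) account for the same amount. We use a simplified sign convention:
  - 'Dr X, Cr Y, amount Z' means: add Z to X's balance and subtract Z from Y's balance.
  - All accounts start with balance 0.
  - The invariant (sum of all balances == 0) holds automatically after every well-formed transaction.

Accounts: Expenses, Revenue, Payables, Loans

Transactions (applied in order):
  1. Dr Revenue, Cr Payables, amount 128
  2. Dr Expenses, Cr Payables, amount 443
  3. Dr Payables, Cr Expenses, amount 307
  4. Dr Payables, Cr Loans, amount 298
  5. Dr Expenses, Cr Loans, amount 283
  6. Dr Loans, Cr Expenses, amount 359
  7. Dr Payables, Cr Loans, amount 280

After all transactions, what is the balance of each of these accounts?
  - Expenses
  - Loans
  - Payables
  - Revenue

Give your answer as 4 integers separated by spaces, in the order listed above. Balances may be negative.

After txn 1 (Dr Revenue, Cr Payables, amount 128): Payables=-128 Revenue=128
After txn 2 (Dr Expenses, Cr Payables, amount 443): Expenses=443 Payables=-571 Revenue=128
After txn 3 (Dr Payables, Cr Expenses, amount 307): Expenses=136 Payables=-264 Revenue=128
After txn 4 (Dr Payables, Cr Loans, amount 298): Expenses=136 Loans=-298 Payables=34 Revenue=128
After txn 5 (Dr Expenses, Cr Loans, amount 283): Expenses=419 Loans=-581 Payables=34 Revenue=128
After txn 6 (Dr Loans, Cr Expenses, amount 359): Expenses=60 Loans=-222 Payables=34 Revenue=128
After txn 7 (Dr Payables, Cr Loans, amount 280): Expenses=60 Loans=-502 Payables=314 Revenue=128

Answer: 60 -502 314 128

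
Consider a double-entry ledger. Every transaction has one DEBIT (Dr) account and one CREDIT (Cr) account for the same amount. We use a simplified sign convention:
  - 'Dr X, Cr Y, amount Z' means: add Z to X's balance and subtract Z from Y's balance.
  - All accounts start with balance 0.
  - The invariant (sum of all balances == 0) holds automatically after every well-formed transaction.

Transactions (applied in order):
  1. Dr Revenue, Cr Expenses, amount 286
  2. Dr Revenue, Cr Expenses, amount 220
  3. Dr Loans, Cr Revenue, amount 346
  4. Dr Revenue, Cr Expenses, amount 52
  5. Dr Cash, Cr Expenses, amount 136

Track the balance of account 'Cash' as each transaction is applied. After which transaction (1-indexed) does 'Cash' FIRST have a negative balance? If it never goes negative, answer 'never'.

Answer: never

Derivation:
After txn 1: Cash=0
After txn 2: Cash=0
After txn 3: Cash=0
After txn 4: Cash=0
After txn 5: Cash=136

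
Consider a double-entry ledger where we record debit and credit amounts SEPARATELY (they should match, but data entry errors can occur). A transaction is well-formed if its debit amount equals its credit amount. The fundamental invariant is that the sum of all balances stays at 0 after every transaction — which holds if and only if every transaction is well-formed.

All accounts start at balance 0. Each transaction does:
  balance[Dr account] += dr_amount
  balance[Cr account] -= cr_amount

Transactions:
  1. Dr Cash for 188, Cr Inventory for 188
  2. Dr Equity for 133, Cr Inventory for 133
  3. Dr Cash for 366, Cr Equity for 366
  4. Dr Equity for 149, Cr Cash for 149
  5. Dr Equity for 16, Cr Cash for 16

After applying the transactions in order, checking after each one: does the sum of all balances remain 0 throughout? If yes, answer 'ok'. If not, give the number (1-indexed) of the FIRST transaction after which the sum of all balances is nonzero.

Answer: ok

Derivation:
After txn 1: dr=188 cr=188 sum_balances=0
After txn 2: dr=133 cr=133 sum_balances=0
After txn 3: dr=366 cr=366 sum_balances=0
After txn 4: dr=149 cr=149 sum_balances=0
After txn 5: dr=16 cr=16 sum_balances=0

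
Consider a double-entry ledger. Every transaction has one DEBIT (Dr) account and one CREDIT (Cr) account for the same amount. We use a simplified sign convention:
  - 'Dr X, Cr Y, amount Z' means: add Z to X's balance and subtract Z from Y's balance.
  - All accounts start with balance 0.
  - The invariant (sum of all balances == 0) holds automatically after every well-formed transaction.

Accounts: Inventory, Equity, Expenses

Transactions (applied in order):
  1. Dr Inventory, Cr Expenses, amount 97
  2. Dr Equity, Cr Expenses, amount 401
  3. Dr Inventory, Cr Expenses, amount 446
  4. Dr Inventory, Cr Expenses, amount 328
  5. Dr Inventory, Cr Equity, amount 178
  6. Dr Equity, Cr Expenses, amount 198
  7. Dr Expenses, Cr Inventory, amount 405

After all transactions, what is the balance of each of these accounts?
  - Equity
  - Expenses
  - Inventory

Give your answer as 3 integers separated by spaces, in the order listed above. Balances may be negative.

Answer: 421 -1065 644

Derivation:
After txn 1 (Dr Inventory, Cr Expenses, amount 97): Expenses=-97 Inventory=97
After txn 2 (Dr Equity, Cr Expenses, amount 401): Equity=401 Expenses=-498 Inventory=97
After txn 3 (Dr Inventory, Cr Expenses, amount 446): Equity=401 Expenses=-944 Inventory=543
After txn 4 (Dr Inventory, Cr Expenses, amount 328): Equity=401 Expenses=-1272 Inventory=871
After txn 5 (Dr Inventory, Cr Equity, amount 178): Equity=223 Expenses=-1272 Inventory=1049
After txn 6 (Dr Equity, Cr Expenses, amount 198): Equity=421 Expenses=-1470 Inventory=1049
After txn 7 (Dr Expenses, Cr Inventory, amount 405): Equity=421 Expenses=-1065 Inventory=644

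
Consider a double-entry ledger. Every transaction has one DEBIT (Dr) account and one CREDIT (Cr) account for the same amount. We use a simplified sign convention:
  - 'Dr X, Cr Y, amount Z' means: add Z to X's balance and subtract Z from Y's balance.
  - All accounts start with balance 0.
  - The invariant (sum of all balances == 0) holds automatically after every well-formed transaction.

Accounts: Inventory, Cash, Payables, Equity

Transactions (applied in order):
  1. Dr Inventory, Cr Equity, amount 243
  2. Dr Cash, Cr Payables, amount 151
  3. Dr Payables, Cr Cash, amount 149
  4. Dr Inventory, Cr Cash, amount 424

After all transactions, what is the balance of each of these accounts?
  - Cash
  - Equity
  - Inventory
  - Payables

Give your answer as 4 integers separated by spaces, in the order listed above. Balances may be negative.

After txn 1 (Dr Inventory, Cr Equity, amount 243): Equity=-243 Inventory=243
After txn 2 (Dr Cash, Cr Payables, amount 151): Cash=151 Equity=-243 Inventory=243 Payables=-151
After txn 3 (Dr Payables, Cr Cash, amount 149): Cash=2 Equity=-243 Inventory=243 Payables=-2
After txn 4 (Dr Inventory, Cr Cash, amount 424): Cash=-422 Equity=-243 Inventory=667 Payables=-2

Answer: -422 -243 667 -2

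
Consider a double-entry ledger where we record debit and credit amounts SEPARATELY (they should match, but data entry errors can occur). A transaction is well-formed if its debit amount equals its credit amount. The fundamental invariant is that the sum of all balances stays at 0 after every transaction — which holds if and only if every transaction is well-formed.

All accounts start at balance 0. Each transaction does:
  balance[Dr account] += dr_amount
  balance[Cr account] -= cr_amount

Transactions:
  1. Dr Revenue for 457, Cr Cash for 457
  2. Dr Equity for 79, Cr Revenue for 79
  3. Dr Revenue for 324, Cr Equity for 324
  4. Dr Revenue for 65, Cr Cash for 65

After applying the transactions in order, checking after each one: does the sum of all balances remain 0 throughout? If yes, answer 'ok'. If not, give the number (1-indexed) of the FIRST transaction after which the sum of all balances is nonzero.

After txn 1: dr=457 cr=457 sum_balances=0
After txn 2: dr=79 cr=79 sum_balances=0
After txn 3: dr=324 cr=324 sum_balances=0
After txn 4: dr=65 cr=65 sum_balances=0

Answer: ok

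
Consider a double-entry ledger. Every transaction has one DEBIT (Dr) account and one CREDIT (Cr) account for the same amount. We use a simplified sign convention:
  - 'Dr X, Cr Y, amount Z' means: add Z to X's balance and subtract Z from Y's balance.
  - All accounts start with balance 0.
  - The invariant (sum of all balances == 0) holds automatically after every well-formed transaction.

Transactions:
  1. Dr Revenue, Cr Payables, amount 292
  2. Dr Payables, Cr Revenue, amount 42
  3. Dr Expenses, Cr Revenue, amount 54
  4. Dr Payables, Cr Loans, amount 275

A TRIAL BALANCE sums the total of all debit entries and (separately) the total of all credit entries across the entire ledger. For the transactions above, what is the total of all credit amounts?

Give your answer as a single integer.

Answer: 663

Derivation:
Txn 1: credit+=292
Txn 2: credit+=42
Txn 3: credit+=54
Txn 4: credit+=275
Total credits = 663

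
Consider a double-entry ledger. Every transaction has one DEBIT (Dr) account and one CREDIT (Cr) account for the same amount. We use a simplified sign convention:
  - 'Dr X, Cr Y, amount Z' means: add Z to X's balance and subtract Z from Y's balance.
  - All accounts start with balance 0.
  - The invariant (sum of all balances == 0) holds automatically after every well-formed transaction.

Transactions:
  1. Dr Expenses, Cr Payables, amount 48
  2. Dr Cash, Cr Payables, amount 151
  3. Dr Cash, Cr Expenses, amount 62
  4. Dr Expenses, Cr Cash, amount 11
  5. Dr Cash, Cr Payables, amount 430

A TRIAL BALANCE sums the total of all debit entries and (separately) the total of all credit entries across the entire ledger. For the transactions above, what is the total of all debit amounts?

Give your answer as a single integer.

Txn 1: debit+=48
Txn 2: debit+=151
Txn 3: debit+=62
Txn 4: debit+=11
Txn 5: debit+=430
Total debits = 702

Answer: 702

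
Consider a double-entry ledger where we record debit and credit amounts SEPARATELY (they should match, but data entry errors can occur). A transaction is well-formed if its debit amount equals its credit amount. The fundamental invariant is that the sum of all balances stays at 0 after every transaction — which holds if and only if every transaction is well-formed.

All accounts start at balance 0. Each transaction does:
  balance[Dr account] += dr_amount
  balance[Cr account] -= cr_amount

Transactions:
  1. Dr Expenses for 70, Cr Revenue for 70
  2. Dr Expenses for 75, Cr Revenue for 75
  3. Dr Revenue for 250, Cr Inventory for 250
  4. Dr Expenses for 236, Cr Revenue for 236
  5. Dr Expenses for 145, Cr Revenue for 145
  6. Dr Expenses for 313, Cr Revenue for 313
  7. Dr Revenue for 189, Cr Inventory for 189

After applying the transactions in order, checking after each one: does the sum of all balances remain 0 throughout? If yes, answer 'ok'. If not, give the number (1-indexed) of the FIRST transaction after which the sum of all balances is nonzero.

After txn 1: dr=70 cr=70 sum_balances=0
After txn 2: dr=75 cr=75 sum_balances=0
After txn 3: dr=250 cr=250 sum_balances=0
After txn 4: dr=236 cr=236 sum_balances=0
After txn 5: dr=145 cr=145 sum_balances=0
After txn 6: dr=313 cr=313 sum_balances=0
After txn 7: dr=189 cr=189 sum_balances=0

Answer: ok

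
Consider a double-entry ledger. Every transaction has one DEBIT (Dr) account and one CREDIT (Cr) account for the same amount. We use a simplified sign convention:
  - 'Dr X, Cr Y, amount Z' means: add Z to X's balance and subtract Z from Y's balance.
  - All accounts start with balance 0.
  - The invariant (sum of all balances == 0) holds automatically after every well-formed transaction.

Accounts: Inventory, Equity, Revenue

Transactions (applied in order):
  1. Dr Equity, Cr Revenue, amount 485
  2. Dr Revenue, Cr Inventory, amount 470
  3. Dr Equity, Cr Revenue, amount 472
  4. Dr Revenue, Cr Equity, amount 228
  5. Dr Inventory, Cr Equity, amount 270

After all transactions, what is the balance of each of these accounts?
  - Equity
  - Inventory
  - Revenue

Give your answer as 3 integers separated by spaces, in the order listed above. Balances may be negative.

Answer: 459 -200 -259

Derivation:
After txn 1 (Dr Equity, Cr Revenue, amount 485): Equity=485 Revenue=-485
After txn 2 (Dr Revenue, Cr Inventory, amount 470): Equity=485 Inventory=-470 Revenue=-15
After txn 3 (Dr Equity, Cr Revenue, amount 472): Equity=957 Inventory=-470 Revenue=-487
After txn 4 (Dr Revenue, Cr Equity, amount 228): Equity=729 Inventory=-470 Revenue=-259
After txn 5 (Dr Inventory, Cr Equity, amount 270): Equity=459 Inventory=-200 Revenue=-259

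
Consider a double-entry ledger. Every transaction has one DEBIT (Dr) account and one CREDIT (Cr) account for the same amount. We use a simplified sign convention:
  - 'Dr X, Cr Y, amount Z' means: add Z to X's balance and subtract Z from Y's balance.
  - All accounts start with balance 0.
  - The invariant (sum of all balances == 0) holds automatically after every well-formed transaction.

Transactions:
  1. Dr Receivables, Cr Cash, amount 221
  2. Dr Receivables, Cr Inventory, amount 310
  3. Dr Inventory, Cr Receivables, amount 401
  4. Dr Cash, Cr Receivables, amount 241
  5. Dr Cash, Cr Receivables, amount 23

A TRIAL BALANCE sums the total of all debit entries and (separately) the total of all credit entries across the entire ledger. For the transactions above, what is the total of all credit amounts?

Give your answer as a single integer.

Txn 1: credit+=221
Txn 2: credit+=310
Txn 3: credit+=401
Txn 4: credit+=241
Txn 5: credit+=23
Total credits = 1196

Answer: 1196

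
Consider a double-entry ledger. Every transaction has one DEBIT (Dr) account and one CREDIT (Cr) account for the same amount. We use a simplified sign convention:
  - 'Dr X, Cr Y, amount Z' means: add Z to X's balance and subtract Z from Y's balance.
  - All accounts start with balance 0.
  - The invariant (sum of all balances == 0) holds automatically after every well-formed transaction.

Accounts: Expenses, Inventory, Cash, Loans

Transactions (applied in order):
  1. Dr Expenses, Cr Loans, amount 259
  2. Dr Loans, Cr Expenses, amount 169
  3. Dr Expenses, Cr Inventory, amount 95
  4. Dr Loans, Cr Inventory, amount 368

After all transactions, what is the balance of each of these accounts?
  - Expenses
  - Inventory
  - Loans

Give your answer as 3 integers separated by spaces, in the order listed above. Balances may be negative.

After txn 1 (Dr Expenses, Cr Loans, amount 259): Expenses=259 Loans=-259
After txn 2 (Dr Loans, Cr Expenses, amount 169): Expenses=90 Loans=-90
After txn 3 (Dr Expenses, Cr Inventory, amount 95): Expenses=185 Inventory=-95 Loans=-90
After txn 4 (Dr Loans, Cr Inventory, amount 368): Expenses=185 Inventory=-463 Loans=278

Answer: 185 -463 278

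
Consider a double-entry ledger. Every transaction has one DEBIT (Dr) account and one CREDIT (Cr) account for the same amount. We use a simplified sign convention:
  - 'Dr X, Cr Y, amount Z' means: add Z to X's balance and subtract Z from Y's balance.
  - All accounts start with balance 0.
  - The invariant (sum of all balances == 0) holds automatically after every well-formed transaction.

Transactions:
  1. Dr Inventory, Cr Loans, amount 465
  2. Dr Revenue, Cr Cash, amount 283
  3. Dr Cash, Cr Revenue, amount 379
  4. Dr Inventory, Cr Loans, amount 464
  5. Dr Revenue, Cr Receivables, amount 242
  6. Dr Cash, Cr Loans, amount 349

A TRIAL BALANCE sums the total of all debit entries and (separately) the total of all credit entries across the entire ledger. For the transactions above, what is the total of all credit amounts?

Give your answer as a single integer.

Answer: 2182

Derivation:
Txn 1: credit+=465
Txn 2: credit+=283
Txn 3: credit+=379
Txn 4: credit+=464
Txn 5: credit+=242
Txn 6: credit+=349
Total credits = 2182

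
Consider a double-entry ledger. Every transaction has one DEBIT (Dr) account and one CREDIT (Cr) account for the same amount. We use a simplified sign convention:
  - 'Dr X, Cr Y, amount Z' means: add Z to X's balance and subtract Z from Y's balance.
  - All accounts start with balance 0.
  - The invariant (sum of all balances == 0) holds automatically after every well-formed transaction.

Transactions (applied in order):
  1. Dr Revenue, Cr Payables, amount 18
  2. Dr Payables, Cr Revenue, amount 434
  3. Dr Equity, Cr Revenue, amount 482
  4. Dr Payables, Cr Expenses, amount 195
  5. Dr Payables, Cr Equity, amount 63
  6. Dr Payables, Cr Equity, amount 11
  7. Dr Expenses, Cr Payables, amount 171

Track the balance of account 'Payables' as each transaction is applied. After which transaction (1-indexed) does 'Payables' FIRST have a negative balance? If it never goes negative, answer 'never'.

Answer: 1

Derivation:
After txn 1: Payables=-18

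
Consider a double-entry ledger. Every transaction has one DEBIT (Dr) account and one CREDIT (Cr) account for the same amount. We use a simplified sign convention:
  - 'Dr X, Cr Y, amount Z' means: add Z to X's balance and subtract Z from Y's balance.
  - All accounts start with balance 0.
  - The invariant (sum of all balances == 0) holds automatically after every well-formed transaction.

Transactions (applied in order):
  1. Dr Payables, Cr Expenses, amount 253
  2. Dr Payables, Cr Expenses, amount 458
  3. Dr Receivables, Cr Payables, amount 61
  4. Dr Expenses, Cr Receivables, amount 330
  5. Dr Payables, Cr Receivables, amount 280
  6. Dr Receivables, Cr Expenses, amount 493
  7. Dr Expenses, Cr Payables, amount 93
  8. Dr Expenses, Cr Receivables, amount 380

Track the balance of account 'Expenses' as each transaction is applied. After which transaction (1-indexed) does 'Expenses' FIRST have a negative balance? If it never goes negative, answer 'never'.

After txn 1: Expenses=-253

Answer: 1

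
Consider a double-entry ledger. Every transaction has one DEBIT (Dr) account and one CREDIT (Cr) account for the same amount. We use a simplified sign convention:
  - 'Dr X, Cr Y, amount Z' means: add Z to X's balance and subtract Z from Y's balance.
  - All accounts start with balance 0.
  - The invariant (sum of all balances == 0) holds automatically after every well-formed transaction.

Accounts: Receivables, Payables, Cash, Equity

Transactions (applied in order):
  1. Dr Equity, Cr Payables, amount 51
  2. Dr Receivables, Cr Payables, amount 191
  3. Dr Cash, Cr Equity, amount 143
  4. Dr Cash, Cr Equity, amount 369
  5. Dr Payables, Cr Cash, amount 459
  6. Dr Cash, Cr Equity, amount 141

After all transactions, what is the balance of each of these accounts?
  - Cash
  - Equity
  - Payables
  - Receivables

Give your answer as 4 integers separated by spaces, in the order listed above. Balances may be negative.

Answer: 194 -602 217 191

Derivation:
After txn 1 (Dr Equity, Cr Payables, amount 51): Equity=51 Payables=-51
After txn 2 (Dr Receivables, Cr Payables, amount 191): Equity=51 Payables=-242 Receivables=191
After txn 3 (Dr Cash, Cr Equity, amount 143): Cash=143 Equity=-92 Payables=-242 Receivables=191
After txn 4 (Dr Cash, Cr Equity, amount 369): Cash=512 Equity=-461 Payables=-242 Receivables=191
After txn 5 (Dr Payables, Cr Cash, amount 459): Cash=53 Equity=-461 Payables=217 Receivables=191
After txn 6 (Dr Cash, Cr Equity, amount 141): Cash=194 Equity=-602 Payables=217 Receivables=191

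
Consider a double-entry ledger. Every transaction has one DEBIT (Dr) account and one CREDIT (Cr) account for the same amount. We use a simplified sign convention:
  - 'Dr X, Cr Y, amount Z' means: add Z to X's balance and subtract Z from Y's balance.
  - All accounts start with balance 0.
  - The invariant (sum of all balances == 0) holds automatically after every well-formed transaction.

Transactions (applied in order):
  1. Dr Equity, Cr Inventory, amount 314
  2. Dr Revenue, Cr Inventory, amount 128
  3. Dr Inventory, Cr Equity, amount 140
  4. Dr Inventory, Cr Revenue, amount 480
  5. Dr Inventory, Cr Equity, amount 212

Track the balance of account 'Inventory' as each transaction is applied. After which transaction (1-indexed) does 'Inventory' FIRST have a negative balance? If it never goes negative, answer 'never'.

Answer: 1

Derivation:
After txn 1: Inventory=-314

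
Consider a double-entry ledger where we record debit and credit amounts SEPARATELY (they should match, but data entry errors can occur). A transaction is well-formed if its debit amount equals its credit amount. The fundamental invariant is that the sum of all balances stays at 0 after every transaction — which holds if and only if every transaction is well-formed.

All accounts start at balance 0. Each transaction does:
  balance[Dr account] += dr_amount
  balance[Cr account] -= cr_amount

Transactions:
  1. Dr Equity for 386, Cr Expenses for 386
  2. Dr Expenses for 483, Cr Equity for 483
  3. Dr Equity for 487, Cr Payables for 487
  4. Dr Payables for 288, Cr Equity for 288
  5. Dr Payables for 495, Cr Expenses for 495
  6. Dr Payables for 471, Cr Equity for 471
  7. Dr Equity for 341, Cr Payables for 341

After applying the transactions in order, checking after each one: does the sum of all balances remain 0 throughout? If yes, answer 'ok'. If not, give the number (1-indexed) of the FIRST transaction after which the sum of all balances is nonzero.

After txn 1: dr=386 cr=386 sum_balances=0
After txn 2: dr=483 cr=483 sum_balances=0
After txn 3: dr=487 cr=487 sum_balances=0
After txn 4: dr=288 cr=288 sum_balances=0
After txn 5: dr=495 cr=495 sum_balances=0
After txn 6: dr=471 cr=471 sum_balances=0
After txn 7: dr=341 cr=341 sum_balances=0

Answer: ok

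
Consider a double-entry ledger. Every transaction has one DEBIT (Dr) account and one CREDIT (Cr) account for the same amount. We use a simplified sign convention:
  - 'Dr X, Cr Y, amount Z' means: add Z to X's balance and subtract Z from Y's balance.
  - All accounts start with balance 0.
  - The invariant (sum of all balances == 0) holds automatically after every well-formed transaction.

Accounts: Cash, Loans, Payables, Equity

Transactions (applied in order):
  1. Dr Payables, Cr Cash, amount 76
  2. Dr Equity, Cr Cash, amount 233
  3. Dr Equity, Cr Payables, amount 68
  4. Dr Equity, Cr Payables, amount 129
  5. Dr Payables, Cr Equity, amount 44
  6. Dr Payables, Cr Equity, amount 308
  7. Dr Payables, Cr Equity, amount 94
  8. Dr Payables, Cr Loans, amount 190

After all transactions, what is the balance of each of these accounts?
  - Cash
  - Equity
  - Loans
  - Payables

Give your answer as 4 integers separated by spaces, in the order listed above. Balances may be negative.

Answer: -309 -16 -190 515

Derivation:
After txn 1 (Dr Payables, Cr Cash, amount 76): Cash=-76 Payables=76
After txn 2 (Dr Equity, Cr Cash, amount 233): Cash=-309 Equity=233 Payables=76
After txn 3 (Dr Equity, Cr Payables, amount 68): Cash=-309 Equity=301 Payables=8
After txn 4 (Dr Equity, Cr Payables, amount 129): Cash=-309 Equity=430 Payables=-121
After txn 5 (Dr Payables, Cr Equity, amount 44): Cash=-309 Equity=386 Payables=-77
After txn 6 (Dr Payables, Cr Equity, amount 308): Cash=-309 Equity=78 Payables=231
After txn 7 (Dr Payables, Cr Equity, amount 94): Cash=-309 Equity=-16 Payables=325
After txn 8 (Dr Payables, Cr Loans, amount 190): Cash=-309 Equity=-16 Loans=-190 Payables=515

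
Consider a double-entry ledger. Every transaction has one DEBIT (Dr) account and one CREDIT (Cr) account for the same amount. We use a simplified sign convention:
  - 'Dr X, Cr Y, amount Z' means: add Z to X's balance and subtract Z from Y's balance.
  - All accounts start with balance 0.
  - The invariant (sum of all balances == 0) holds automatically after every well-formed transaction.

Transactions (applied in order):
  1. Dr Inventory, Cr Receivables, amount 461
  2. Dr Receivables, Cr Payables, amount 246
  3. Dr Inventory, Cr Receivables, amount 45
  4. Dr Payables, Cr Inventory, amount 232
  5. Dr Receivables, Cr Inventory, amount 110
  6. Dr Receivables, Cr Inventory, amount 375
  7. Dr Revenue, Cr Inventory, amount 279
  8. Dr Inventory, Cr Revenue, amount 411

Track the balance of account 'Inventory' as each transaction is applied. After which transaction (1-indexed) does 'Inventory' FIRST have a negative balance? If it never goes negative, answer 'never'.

Answer: 6

Derivation:
After txn 1: Inventory=461
After txn 2: Inventory=461
After txn 3: Inventory=506
After txn 4: Inventory=274
After txn 5: Inventory=164
After txn 6: Inventory=-211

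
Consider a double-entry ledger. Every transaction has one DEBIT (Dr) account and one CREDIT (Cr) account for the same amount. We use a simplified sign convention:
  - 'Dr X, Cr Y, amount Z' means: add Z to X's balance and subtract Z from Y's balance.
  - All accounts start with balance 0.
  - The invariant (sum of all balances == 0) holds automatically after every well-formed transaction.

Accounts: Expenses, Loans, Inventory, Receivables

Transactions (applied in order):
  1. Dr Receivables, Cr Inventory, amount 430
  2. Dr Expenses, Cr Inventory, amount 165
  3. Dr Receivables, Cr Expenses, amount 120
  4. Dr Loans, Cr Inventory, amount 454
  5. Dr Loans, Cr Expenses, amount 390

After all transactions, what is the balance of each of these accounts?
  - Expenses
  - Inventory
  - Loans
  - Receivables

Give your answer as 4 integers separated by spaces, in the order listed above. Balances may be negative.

After txn 1 (Dr Receivables, Cr Inventory, amount 430): Inventory=-430 Receivables=430
After txn 2 (Dr Expenses, Cr Inventory, amount 165): Expenses=165 Inventory=-595 Receivables=430
After txn 3 (Dr Receivables, Cr Expenses, amount 120): Expenses=45 Inventory=-595 Receivables=550
After txn 4 (Dr Loans, Cr Inventory, amount 454): Expenses=45 Inventory=-1049 Loans=454 Receivables=550
After txn 5 (Dr Loans, Cr Expenses, amount 390): Expenses=-345 Inventory=-1049 Loans=844 Receivables=550

Answer: -345 -1049 844 550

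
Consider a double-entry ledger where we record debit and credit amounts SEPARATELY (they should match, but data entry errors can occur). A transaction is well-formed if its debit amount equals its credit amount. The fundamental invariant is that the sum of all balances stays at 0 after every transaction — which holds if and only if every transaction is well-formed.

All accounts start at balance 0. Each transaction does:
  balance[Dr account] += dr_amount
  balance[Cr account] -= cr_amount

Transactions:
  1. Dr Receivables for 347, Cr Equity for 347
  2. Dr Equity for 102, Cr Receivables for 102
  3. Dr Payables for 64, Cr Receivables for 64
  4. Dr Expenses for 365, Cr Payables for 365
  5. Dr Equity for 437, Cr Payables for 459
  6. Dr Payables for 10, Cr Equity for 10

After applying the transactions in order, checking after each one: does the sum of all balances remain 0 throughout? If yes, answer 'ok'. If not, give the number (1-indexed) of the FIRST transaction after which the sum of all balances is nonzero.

After txn 1: dr=347 cr=347 sum_balances=0
After txn 2: dr=102 cr=102 sum_balances=0
After txn 3: dr=64 cr=64 sum_balances=0
After txn 4: dr=365 cr=365 sum_balances=0
After txn 5: dr=437 cr=459 sum_balances=-22
After txn 6: dr=10 cr=10 sum_balances=-22

Answer: 5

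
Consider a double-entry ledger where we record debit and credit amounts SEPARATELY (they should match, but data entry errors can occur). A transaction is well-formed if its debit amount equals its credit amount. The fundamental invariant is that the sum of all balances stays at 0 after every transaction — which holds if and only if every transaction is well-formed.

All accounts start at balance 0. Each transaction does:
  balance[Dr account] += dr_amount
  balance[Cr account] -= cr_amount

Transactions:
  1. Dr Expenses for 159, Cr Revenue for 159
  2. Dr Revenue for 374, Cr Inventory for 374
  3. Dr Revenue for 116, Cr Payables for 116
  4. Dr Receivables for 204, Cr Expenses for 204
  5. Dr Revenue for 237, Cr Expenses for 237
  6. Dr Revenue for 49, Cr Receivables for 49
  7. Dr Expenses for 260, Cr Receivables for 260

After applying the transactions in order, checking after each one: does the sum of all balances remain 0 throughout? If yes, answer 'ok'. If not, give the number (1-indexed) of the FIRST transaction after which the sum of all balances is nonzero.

Answer: ok

Derivation:
After txn 1: dr=159 cr=159 sum_balances=0
After txn 2: dr=374 cr=374 sum_balances=0
After txn 3: dr=116 cr=116 sum_balances=0
After txn 4: dr=204 cr=204 sum_balances=0
After txn 5: dr=237 cr=237 sum_balances=0
After txn 6: dr=49 cr=49 sum_balances=0
After txn 7: dr=260 cr=260 sum_balances=0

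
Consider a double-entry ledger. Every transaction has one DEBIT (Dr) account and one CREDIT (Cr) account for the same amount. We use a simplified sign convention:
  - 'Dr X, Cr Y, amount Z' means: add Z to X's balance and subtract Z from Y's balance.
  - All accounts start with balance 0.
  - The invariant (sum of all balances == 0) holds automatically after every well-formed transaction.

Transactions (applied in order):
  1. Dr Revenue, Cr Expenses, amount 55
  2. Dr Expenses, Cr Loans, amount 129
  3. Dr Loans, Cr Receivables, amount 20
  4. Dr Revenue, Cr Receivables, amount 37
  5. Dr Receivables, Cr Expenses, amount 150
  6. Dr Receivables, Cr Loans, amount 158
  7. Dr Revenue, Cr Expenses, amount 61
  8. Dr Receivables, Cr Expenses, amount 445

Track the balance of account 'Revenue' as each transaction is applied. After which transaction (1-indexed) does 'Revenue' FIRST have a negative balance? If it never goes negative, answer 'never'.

Answer: never

Derivation:
After txn 1: Revenue=55
After txn 2: Revenue=55
After txn 3: Revenue=55
After txn 4: Revenue=92
After txn 5: Revenue=92
After txn 6: Revenue=92
After txn 7: Revenue=153
After txn 8: Revenue=153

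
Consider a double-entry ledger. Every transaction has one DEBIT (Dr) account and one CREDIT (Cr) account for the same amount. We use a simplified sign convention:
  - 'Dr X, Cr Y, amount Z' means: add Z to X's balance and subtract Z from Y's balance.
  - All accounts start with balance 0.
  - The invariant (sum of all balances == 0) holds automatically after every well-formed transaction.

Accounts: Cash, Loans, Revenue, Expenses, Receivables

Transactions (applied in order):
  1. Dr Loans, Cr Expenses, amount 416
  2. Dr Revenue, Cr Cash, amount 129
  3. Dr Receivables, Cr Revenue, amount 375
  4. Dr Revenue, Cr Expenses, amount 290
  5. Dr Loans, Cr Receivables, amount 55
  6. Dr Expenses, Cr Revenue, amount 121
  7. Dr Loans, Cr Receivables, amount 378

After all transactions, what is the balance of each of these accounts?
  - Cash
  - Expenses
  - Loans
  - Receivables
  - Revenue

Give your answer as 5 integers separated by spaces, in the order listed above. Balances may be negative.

Answer: -129 -585 849 -58 -77

Derivation:
After txn 1 (Dr Loans, Cr Expenses, amount 416): Expenses=-416 Loans=416
After txn 2 (Dr Revenue, Cr Cash, amount 129): Cash=-129 Expenses=-416 Loans=416 Revenue=129
After txn 3 (Dr Receivables, Cr Revenue, amount 375): Cash=-129 Expenses=-416 Loans=416 Receivables=375 Revenue=-246
After txn 4 (Dr Revenue, Cr Expenses, amount 290): Cash=-129 Expenses=-706 Loans=416 Receivables=375 Revenue=44
After txn 5 (Dr Loans, Cr Receivables, amount 55): Cash=-129 Expenses=-706 Loans=471 Receivables=320 Revenue=44
After txn 6 (Dr Expenses, Cr Revenue, amount 121): Cash=-129 Expenses=-585 Loans=471 Receivables=320 Revenue=-77
After txn 7 (Dr Loans, Cr Receivables, amount 378): Cash=-129 Expenses=-585 Loans=849 Receivables=-58 Revenue=-77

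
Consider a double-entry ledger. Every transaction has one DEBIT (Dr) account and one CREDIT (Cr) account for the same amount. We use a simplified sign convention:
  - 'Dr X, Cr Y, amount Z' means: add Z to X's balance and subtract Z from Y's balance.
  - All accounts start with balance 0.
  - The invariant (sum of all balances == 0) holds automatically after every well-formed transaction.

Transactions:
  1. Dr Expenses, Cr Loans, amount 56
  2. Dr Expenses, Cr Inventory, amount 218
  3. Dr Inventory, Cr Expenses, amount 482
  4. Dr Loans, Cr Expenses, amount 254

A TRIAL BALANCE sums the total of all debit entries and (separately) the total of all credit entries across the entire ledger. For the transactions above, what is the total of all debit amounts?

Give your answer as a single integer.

Txn 1: debit+=56
Txn 2: debit+=218
Txn 3: debit+=482
Txn 4: debit+=254
Total debits = 1010

Answer: 1010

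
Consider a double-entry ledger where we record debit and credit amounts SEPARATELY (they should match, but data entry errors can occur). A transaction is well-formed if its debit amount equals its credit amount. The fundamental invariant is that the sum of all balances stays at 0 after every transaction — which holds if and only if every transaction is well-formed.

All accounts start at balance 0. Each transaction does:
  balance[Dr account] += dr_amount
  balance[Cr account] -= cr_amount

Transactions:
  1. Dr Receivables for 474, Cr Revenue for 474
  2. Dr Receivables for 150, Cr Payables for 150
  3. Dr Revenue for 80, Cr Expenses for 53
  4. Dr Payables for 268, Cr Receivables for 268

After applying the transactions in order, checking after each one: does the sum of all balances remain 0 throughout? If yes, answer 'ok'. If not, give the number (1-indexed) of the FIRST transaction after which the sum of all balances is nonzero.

After txn 1: dr=474 cr=474 sum_balances=0
After txn 2: dr=150 cr=150 sum_balances=0
After txn 3: dr=80 cr=53 sum_balances=27
After txn 4: dr=268 cr=268 sum_balances=27

Answer: 3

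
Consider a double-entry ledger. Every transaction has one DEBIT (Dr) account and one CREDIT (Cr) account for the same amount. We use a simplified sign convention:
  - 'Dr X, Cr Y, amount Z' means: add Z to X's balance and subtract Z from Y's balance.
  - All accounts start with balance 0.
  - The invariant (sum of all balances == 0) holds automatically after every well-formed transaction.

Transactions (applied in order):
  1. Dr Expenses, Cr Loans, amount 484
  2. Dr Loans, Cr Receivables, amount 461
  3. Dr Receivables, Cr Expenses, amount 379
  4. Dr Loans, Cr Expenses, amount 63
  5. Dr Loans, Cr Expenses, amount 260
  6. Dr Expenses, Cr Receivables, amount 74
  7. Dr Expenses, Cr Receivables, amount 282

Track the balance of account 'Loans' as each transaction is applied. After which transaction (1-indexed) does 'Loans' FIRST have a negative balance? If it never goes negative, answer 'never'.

Answer: 1

Derivation:
After txn 1: Loans=-484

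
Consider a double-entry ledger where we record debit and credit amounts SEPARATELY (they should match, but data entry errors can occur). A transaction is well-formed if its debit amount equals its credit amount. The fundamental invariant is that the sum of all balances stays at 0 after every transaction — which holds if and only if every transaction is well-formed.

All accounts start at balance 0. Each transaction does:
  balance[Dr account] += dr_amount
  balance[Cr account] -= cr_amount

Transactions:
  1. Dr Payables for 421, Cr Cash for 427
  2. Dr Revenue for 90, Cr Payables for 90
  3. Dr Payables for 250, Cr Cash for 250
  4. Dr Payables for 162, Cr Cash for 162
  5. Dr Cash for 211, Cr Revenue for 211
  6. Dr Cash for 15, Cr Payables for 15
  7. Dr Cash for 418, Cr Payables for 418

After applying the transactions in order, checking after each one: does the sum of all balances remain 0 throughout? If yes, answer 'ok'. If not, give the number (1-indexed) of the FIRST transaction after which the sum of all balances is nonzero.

Answer: 1

Derivation:
After txn 1: dr=421 cr=427 sum_balances=-6
After txn 2: dr=90 cr=90 sum_balances=-6
After txn 3: dr=250 cr=250 sum_balances=-6
After txn 4: dr=162 cr=162 sum_balances=-6
After txn 5: dr=211 cr=211 sum_balances=-6
After txn 6: dr=15 cr=15 sum_balances=-6
After txn 7: dr=418 cr=418 sum_balances=-6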